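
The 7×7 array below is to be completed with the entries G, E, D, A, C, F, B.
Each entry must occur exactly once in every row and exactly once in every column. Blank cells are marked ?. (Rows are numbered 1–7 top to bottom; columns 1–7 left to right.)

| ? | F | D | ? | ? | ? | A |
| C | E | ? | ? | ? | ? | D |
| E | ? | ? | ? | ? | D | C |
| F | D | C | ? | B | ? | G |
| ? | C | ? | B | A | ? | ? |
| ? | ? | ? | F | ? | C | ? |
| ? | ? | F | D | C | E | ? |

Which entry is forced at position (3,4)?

Row 4, column 6: row 4 has {G, D, C, F, B} and column 6 has {E, D, C}, leaving only A.
Row 4, column 4: row 4 has {G, D, A, C, F, B} and column 4 has {D, F, B}, leaving only E.
Row 7, column 7: row 7 has {E, D, C, F} and column 7 has {G, D, A, C}, leaving only B.
Row 6, column 7: row 6 has {C, F} and column 7 has {G, D, A, C, B}, leaving only E.
Row 5, column 7: row 5 has {A, C, B} and column 7 has {G, E, D, A, C, B}, leaving only F.
Row 5, column 6: row 5 has {A, C, F, B} and column 6 has {E, D, A, C}, leaving only G.
Row 1, column 6: row 1 has {D, A, F} and column 6 has {G, E, D, A, C}, leaving only B.
Row 1, column 1: row 1 has {D, A, F, B} and column 1 has {E, C, F}, leaving only G.
Row 1, column 4: row 1 has {G, D, A, F, B} and column 4 has {E, D, F, B}, leaving only C.
Row 1, column 5: row 1 has {G, D, A, C, F, B} and column 5 has {A, C, B}, leaving only E.
Row 2, column 6: row 2 has {E, D, C} and column 6 has {G, E, D, A, C, B}, leaving only F.
Row 2, column 5: row 2 has {E, D, C, F} and column 5 has {E, A, C, B}, leaving only G.
Row 2, column 4: row 2 has {G, E, D, C, F} and column 4 has {E, D, C, F, B}, leaving only A.
Row 3 already has {E, D, C} and column 4 already has {E, D, A, C, F, B}, so row 3, column 4 must be G.

G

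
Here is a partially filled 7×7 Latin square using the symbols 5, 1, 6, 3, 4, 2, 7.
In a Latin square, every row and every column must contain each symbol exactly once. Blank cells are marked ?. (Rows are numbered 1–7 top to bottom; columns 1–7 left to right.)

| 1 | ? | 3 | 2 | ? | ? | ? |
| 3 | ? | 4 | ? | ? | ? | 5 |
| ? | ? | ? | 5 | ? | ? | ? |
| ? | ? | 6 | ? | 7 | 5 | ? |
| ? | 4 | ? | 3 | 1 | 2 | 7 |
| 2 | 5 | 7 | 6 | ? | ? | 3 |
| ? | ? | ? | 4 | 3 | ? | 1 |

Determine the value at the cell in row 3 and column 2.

Row 4, column 1: row 4 has {5, 6, 7} and column 1 has {1, 3, 2}, leaving only 4.
Row 4, column 4: row 4 has {5, 6, 4, 7} and column 4 has {5, 6, 3, 4, 2}, leaving only 1.
Row 2, column 4: row 2 has {5, 3, 4} and column 4 has {5, 1, 6, 3, 4, 2}, leaving only 7.
Row 4, column 7: row 4 has {5, 1, 6, 4, 7} and column 7 has {5, 1, 3, 7}, leaving only 2.
Row 4, column 2: row 4 has {5, 1, 6, 4, 2, 7} and column 2 has {5, 4}, leaving only 3.
Row 5, column 3: row 5 has {1, 3, 4, 2, 7} and column 3 has {6, 3, 4, 7}, leaving only 5.
Row 5, column 1: row 5 has {5, 1, 3, 4, 2, 7} and column 1 has {1, 3, 4, 2}, leaving only 6.
Row 3, column 1: row 3 has {5} and column 1 has {1, 6, 3, 4, 2}, leaving only 7.
Row 6, column 5: row 6 has {5, 6, 3, 2, 7} and column 5 has {1, 3, 7}, leaving only 4.
Row 6, column 6: row 6 has {5, 6, 3, 4, 2, 7} and column 6 has {5, 2}, leaving only 1.
Row 2, column 6: row 2 has {5, 3, 4, 7} and column 6 has {5, 1, 2}, leaving only 6.
Row 2, column 5: row 2 has {5, 6, 3, 4, 7} and column 5 has {1, 3, 4, 7}, leaving only 2.
Row 2, column 2: row 2 has {5, 6, 3, 4, 2, 7} and column 2 has {5, 3, 4}, leaving only 1.
Row 3, column 5: row 3 has {5, 7} and column 5 has {1, 3, 4, 2, 7}, leaving only 6.
Row 3 already has {5, 6, 7} and column 2 already has {5, 1, 3, 4}, so row 3, column 2 must be 2.

2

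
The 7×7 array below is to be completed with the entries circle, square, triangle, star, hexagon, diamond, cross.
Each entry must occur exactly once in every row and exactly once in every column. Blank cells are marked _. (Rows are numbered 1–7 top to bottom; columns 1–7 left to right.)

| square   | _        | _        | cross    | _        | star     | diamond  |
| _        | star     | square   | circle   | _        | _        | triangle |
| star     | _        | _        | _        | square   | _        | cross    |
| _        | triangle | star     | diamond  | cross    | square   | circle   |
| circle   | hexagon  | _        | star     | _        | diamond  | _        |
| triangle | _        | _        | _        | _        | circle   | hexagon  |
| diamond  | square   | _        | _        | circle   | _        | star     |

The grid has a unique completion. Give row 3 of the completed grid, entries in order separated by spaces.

Row 1, column 2: row 1 has {square, star, diamond, cross} and column 2 has {square, triangle, star, hexagon}, leaving only circle.
Row 3, column 2: row 3 has {square, star, cross} and column 2 has {circle, square, triangle, star, hexagon}, leaving only diamond.
Row 4, column 1: row 4 has {circle, square, triangle, star, diamond, cross} and column 1 has {circle, square, triangle, star, diamond}, leaving only hexagon.
Row 2, column 1: row 2 has {circle, square, triangle, star} and column 1 has {circle, square, triangle, star, hexagon, diamond}, leaving only cross.
Row 2, column 6: row 2 has {circle, square, triangle, star, cross} and column 6 has {circle, square, star, diamond}, leaving only hexagon.
Row 3, column 6: row 3 has {square, star, diamond, cross} and column 6 has {circle, square, star, hexagon, diamond}, leaving only triangle.
Row 3, column 4: row 3 has {square, triangle, star, diamond, cross} and column 4 has {circle, star, diamond, cross}, leaving only hexagon.
Row 3, column 3: row 3 has {square, triangle, star, hexagon, diamond, cross} and column 3 has {square, star}, leaving only circle.
So row 3 reads: star diamond circle hexagon square triangle cross.

star diamond circle hexagon square triangle cross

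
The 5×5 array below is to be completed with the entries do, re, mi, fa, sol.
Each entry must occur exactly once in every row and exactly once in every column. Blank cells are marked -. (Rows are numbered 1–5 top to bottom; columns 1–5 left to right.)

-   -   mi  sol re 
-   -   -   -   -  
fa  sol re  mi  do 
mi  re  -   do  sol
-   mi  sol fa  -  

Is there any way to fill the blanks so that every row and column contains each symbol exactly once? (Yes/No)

Row 5, column 5: row 5 together with column 5 already contain {do, re, mi, fa, sol} — every symbol — so nothing can go there. The grid has no valid completion.

No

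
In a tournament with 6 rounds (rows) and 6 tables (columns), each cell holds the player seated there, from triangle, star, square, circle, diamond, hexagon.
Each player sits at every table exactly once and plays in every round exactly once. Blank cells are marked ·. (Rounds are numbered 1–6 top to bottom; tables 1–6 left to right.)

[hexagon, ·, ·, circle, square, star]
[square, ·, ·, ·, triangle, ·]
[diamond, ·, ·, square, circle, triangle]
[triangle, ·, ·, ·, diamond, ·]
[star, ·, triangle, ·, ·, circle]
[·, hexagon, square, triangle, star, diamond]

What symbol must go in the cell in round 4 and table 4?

Round 1, table 3: round 1 has {star, square, circle, hexagon} and table 3 has {triangle, square}, leaving only diamond.
Round 1, table 2: round 1 has {star, square, circle, diamond, hexagon} and table 2 has {hexagon}, leaving only triangle.
Round 2, table 6: round 2 has {triangle, square} and table 6 has {triangle, star, circle, diamond}, leaving only hexagon.
Round 3, table 2: round 3 has {triangle, square, circle, diamond} and table 2 has {triangle, hexagon}, leaving only star.
Round 3, table 3: round 3 has {triangle, star, square, circle, diamond} and table 3 has {triangle, square, diamond}, leaving only hexagon.
Round 4, table 6: round 4 has {triangle, diamond} and table 6 has {triangle, star, circle, diamond, hexagon}, leaving only square.
Round 4, table 2: round 4 has {triangle, square, diamond} and table 2 has {triangle, star, hexagon}, leaving only circle.
Round 2, table 2: round 2 has {triangle, square, hexagon} and table 2 has {triangle, star, circle, hexagon}, leaving only diamond.
Round 2, table 4: round 2 has {triangle, square, diamond, hexagon} and table 4 has {triangle, square, circle}, leaving only star.
Round 4 already has {triangle, square, circle, diamond} and table 4 already has {triangle, star, square, circle}, so round 4, table 4 must be hexagon.

hexagon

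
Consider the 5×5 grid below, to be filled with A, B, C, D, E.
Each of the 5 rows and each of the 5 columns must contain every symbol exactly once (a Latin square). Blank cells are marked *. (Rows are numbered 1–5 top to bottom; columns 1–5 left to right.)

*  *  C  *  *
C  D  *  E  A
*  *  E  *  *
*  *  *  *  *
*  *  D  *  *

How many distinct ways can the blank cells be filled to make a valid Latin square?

56

Row 1, column 1: eliminating its row and column leaves {A, B, D, E}.
Row 1, column 2: eliminating its row and column leaves {A, B, E}.
Row 1, column 4: eliminating its row and column leaves {A, B, D}.
Row 1, column 5: eliminating its row and column leaves {B, D, E}.
Row 2, column 3: eliminating its row and column leaves {B}.
Row 3, column 1: eliminating its row and column leaves {A, B, D}.
Row 3, column 2: eliminating its row and column leaves {A, B, C}.
Row 3, column 4: eliminating its row and column leaves {A, B, C, D}.
Row 3, column 5: eliminating its row and column leaves {B, C, D}.
Row 4, column 1: eliminating its row and column leaves {A, B, D, E}.
Row 4, column 2: eliminating its row and column leaves {A, B, C, E}.
Row 4, column 3: eliminating its row and column leaves {A, B}.
Row 4, column 4: eliminating its row and column leaves {A, B, C, D}.
Row 4, column 5: eliminating its row and column leaves {B, C, D, E}.
Row 5, column 1: eliminating its row and column leaves {A, B, E}.
Row 5, column 2: eliminating its row and column leaves {A, B, C, E}.
Row 5, column 4: eliminating its row and column leaves {A, B, C}.
Row 5, column 5: eliminating its row and column leaves {B, C, E}.
Enumerating the assignments across these blanks that avoid any row or column repeat gives 56 completions.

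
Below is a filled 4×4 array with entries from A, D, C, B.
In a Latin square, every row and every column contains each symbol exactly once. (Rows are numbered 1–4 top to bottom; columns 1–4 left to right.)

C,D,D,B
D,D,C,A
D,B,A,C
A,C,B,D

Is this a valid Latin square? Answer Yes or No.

No

Row 1 contains D twice (at columns 2 and 3); row 2 is also not a permutation.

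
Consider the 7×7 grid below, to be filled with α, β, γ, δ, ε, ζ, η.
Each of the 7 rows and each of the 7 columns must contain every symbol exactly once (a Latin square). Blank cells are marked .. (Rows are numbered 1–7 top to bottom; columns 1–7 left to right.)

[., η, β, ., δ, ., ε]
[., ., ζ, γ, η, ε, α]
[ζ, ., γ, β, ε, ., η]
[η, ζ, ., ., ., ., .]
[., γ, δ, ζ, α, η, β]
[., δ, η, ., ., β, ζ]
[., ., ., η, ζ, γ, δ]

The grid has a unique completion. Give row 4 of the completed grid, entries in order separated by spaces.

η ζ ε δ β α γ

Row 4, column 7: row 4 has {ζ, η} and column 7 has {α, β, δ, ε, ζ, η}, leaving only γ.
Row 4, column 5: row 4 has {γ, ζ, η} and column 5 has {α, δ, ε, ζ, η}, leaving only β.
Row 1, column 4: row 1 has {β, δ, ε, η} and column 4 has {β, γ, ζ, η}, leaving only α.
Row 1, column 1: row 1 has {α, β, δ, ε, η} and column 1 has {ζ, η}, leaving only γ.
Row 1, column 6: row 1 has {α, β, γ, δ, ε, η} and column 6 has {β, γ, ε, η}, leaving only ζ.
Row 2, column 2: row 2 has {α, γ, ε, ζ, η} and column 2 has {γ, δ, ζ, η}, leaving only β.
Row 2, column 1: row 2 has {α, β, γ, ε, ζ, η} and column 1 has {γ, ζ, η}, leaving only δ.
Row 3, column 2: row 3 has {β, γ, ε, ζ, η} and column 2 has {β, γ, δ, ζ, η}, leaving only α.
Row 3, column 6: row 3 has {α, β, γ, ε, ζ, η} and column 6 has {β, γ, ε, ζ, η}, leaving only δ.
Row 4, column 6: row 4 has {β, γ, ζ, η} and column 6 has {β, γ, δ, ε, ζ, η}, leaving only α.
Row 4, column 3: row 4 has {α, β, γ, ζ, η} and column 3 has {β, γ, δ, ζ, η}, leaving only ε.
Row 4, column 4: row 4 has {α, β, γ, ε, ζ, η} and column 4 has {α, β, γ, ζ, η}, leaving only δ.
So row 4 reads: η ζ ε δ β α γ.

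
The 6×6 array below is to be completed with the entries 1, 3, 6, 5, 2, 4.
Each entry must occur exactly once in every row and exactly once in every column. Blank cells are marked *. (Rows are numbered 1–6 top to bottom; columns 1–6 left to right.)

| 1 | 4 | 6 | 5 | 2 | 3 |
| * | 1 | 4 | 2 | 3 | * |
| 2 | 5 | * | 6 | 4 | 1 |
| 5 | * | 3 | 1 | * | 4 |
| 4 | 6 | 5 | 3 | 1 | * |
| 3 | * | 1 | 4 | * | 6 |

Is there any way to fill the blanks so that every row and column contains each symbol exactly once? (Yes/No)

Row 3, column 3: row 3 together with column 3 already contain {1, 3, 6, 5, 2, 4} — every symbol — so nothing can go there. The grid has no valid completion.

No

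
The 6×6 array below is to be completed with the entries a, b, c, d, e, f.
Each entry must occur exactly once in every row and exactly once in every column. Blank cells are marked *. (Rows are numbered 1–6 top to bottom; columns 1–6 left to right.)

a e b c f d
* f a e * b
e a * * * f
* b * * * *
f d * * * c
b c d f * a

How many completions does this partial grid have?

Row 2, column 1: eliminating its row and column leaves {c, d}.
Row 2, column 5: eliminating its row and column leaves {c, d}.
Row 3, column 3: eliminating its row and column leaves {c}.
Row 3, column 4: eliminating its row and column leaves {b, d}.
Row 3, column 5: eliminating its row and column leaves {b, c, d}.
Row 4, column 1: eliminating its row and column leaves {c, d}.
Row 4, column 3: eliminating its row and column leaves {c, e, f}.
Row 4, column 4: eliminating its row and column leaves {a, d}.
Row 4, column 5: eliminating its row and column leaves {a, c, d, e}.
Row 4, column 6: eliminating its row and column leaves {e}.
Row 5, column 3: eliminating its row and column leaves {e}.
Row 5, column 4: eliminating its row and column leaves {a, b}.
Row 5, column 5: eliminating its row and column leaves {a, b, e}.
Row 6, column 5: eliminating its row and column leaves {e}.
Enumerating the assignments across these blanks that avoid any row or column repeat gives 3 completions.

3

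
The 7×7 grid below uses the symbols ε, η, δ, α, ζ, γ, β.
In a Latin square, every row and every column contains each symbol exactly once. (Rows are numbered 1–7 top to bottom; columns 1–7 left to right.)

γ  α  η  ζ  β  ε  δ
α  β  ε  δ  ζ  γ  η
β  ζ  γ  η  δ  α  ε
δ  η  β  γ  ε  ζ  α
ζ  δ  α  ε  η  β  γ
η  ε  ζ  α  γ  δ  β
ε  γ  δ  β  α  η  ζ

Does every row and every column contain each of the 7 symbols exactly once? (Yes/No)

Each row is a permutation of the 7 symbols, and so is each column.

Yes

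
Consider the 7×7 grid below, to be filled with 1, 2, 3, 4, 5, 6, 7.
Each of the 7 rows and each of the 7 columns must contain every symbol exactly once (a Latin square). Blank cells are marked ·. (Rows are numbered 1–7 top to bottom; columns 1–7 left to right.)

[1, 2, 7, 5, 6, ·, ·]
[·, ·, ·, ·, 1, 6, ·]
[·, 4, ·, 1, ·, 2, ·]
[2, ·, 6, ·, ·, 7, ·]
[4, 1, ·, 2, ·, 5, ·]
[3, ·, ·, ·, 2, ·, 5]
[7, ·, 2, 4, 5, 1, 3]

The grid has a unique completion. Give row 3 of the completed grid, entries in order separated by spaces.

Row 1, column 7: row 1 has {1, 2, 5, 6, 7} and column 7 has {3, 5}, leaving only 4.
Row 1, column 6: row 1 has {1, 2, 4, 5, 6, 7} and column 6 has {1, 2, 5, 6, 7}, leaving only 3.
Row 2, column 1: row 2 has {1, 6} and column 1 has {1, 2, 3, 4, 7}, leaving only 5.
Row 3, column 1: row 3 has {1, 2, 4} and column 1 has {1, 2, 3, 4, 5, 7}, leaving only 6.
Row 3, column 7: row 3 has {1, 2, 4, 6} and column 7 has {3, 4, 5}, leaving only 7.
Row 3, column 5: row 3 has {1, 2, 4, 6, 7} and column 5 has {1, 2, 5, 6}, leaving only 3.
Row 3, column 3: row 3 has {1, 2, 3, 4, 6, 7} and column 3 has {2, 6, 7}, leaving only 5.
So row 3 reads: 6 4 5 1 3 2 7.

6 4 5 1 3 2 7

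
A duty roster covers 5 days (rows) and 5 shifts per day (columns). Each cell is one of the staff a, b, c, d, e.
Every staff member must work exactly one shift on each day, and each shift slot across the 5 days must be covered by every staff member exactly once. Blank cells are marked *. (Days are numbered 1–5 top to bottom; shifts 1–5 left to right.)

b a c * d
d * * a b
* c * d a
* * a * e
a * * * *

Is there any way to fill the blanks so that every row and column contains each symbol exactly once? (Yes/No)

No

Day 1, shift 4: day 1 has {a, b, c, d} and shift 4 has {a, d}, so it must be e.
Day 2, shift 2: day 2 has {a, b, d} and shift 2 has {a, c}, so it must be e.
Now day 2, shift 3: day 2 together with shift 3 already contain {a, b, c, d, e} — every symbol — so nothing can go there. The grid has no valid completion.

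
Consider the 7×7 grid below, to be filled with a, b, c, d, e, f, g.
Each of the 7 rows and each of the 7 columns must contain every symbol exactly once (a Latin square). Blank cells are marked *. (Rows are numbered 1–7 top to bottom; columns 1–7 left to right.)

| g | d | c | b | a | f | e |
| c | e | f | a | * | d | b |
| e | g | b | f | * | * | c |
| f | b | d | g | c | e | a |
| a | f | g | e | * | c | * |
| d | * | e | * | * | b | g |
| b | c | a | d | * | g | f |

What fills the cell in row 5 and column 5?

Row 2, column 5: row 2 has {a, b, c, d, e, f} and column 5 has {a, c}, leaving only g.
Row 3, column 5: row 3 has {b, c, e, f, g} and column 5 has {a, c, g}, leaving only d.
Row 5 already has {a, c, e, f, g} and column 5 already has {a, c, d, g}, so row 5, column 5 must be b.

b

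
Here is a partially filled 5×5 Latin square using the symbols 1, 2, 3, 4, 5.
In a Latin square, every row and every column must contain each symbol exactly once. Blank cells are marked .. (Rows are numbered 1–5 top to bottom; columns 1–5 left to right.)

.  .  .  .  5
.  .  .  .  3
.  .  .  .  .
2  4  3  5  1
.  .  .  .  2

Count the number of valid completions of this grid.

Row 1, column 1: eliminating its row and column leaves {1, 3, 4}.
Row 1, column 2: eliminating its row and column leaves {1, 2, 3}.
Row 1, column 3: eliminating its row and column leaves {1, 2, 4}.
Row 1, column 4: eliminating its row and column leaves {1, 2, 3, 4}.
Row 2, column 1: eliminating its row and column leaves {1, 4, 5}.
Row 2, column 2: eliminating its row and column leaves {1, 2, 5}.
Row 2, column 3: eliminating its row and column leaves {1, 2, 4, 5}.
Row 2, column 4: eliminating its row and column leaves {1, 2, 4}.
Row 3, column 1: eliminating its row and column leaves {1, 3, 4, 5}.
Row 3, column 2: eliminating its row and column leaves {1, 2, 3, 5}.
Row 3, column 3: eliminating its row and column leaves {1, 2, 4, 5}.
Row 3, column 4: eliminating its row and column leaves {1, 2, 3, 4}.
Row 3, column 5: eliminating its row and column leaves {4}.
Row 5, column 1: eliminating its row and column leaves {1, 3, 4, 5}.
Row 5, column 2: eliminating its row and column leaves {1, 3, 5}.
Row 5, column 3: eliminating its row and column leaves {1, 4, 5}.
Row 5, column 4: eliminating its row and column leaves {1, 3, 4}.
Enumerating the assignments across these blanks that avoid any row or column repeat gives 56 completions.

56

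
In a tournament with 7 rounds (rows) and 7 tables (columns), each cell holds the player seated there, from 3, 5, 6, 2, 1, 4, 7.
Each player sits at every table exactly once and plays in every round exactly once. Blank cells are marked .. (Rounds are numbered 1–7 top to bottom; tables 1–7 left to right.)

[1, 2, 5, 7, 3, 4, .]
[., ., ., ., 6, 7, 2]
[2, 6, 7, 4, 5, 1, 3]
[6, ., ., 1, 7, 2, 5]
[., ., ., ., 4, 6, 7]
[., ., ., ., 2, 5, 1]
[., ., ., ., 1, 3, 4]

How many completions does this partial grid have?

Round 1, table 7: eliminating its round and table leaves {6}.
Round 2, table 1: eliminating its round and table leaves {3, 5, 4}.
Round 2, table 2: eliminating its round and table leaves {3, 5, 1, 4}.
Round 2, table 3: eliminating its round and table leaves {3, 1, 4}.
Round 2, table 4: eliminating its round and table leaves {3, 5}.
Round 4, table 2: eliminating its round and table leaves {3, 4}.
Round 4, table 3: eliminating its round and table leaves {3, 4}.
Round 5, table 1: eliminating its round and table leaves {3, 5}.
Round 5, table 2: eliminating its round and table leaves {3, 5, 1}.
Round 5, table 3: eliminating its round and table leaves {3, 2, 1}.
Round 5, table 4: eliminating its round and table leaves {3, 5, 2}.
Round 6, table 1: eliminating its round and table leaves {3, 4, 7}.
Round 6, table 2: eliminating its round and table leaves {3, 4, 7}.
Round 6, table 3: eliminating its round and table leaves {3, 6, 4}.
Round 6, table 4: eliminating its round and table leaves {3, 6}.
Round 7, table 1: eliminating its round and table leaves {5, 7}.
Round 7, table 2: eliminating its round and table leaves {5, 7}.
Round 7, table 3: eliminating its round and table leaves {6, 2}.
Round 7, table 4: eliminating its round and table leaves {5, 6, 2}.
Enumerating the assignments across these blanks that avoid any round or table repeat gives 8 completions.

8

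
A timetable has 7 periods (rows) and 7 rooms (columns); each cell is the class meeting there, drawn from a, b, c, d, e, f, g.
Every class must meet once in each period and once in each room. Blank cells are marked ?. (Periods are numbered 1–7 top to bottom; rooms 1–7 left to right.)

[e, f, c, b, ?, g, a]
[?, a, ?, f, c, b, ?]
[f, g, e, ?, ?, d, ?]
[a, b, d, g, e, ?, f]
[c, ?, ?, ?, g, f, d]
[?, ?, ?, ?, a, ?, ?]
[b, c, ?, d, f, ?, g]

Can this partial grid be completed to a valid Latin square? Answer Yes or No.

Period 1, room 5: period 1 has {a, b, c, e, f, g} and room 5 has {a, c, e, f, g}, so it must be d.
Period 2, room 3: period 2 has {a, b, c, f} and room 3 has {c, d, e}, so it must be g.
Period 2, room 1: period 2 has {a, b, c, f, g} and room 1 has {a, b, c, e, f}, so it must be d.
Period 2, room 7: period 2 has {a, b, c, d, f, g} and room 7 has {a, d, f, g}, so it must be e.
Period 3, room 5: period 3 has {d, e, f, g} and room 5 has {a, c, d, e, f, g}, so it must be b.
Period 3, room 7: period 3 has {b, d, e, f, g} and room 7 has {a, d, e, f, g}, so it must be c.
Period 3, room 4: period 3 has {b, c, d, e, f, g} and room 4 has {b, d, f, g}, so it must be a.
Period 4, room 6: period 4 has {a, b, d, e, f, g} and room 6 has {b, d, f, g}, so it must be c.
Period 5, room 2: period 5 has {c, d, f, g} and room 2 has {a, b, c, f, g}, so it must be e.
Now period 5, room 4: period 5 together with room 4 already contain {a, b, c, d, e, f, g} — every symbol — so nothing can go there. The grid has no valid completion.

No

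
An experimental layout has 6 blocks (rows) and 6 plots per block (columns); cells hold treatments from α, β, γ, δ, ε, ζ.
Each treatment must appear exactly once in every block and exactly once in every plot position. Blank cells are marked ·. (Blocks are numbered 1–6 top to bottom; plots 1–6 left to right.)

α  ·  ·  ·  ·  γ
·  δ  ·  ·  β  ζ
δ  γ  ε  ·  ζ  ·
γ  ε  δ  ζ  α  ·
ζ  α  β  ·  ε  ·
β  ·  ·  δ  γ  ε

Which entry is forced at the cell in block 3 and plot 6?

α

Block 1, plot 3: block 1 has {α, γ} and plot 3 has {β, δ, ε}, leaving only ζ.
Block 1, plot 2: block 1 has {α, γ, ζ} and plot 2 has {α, γ, δ, ε}, leaving only β.
Block 1, plot 4: block 1 has {α, β, γ, ζ} and plot 4 has {δ, ζ}, leaving only ε.
Block 1, plot 5: block 1 has {α, β, γ, ε, ζ} and plot 5 has {α, β, γ, ε, ζ}, leaving only δ.
Block 2, plot 1: block 2 has {β, δ, ζ} and plot 1 has {α, β, γ, δ, ζ}, leaving only ε.
Block 4, plot 6: block 4 has {α, γ, δ, ε, ζ} and plot 6 has {γ, ε, ζ}, leaving only β.
Block 3 already has {γ, δ, ε, ζ} and plot 6 already has {β, γ, ε, ζ}, so block 3, plot 6 must be α.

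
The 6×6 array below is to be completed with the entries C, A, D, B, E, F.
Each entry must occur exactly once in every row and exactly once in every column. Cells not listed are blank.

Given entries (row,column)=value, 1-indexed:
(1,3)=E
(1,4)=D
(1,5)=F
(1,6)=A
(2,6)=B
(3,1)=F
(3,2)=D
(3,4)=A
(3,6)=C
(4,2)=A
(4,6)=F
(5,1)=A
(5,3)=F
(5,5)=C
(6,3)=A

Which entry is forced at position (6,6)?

E

Row 3, column 3: row 3 has {C, A, D, F} and column 3 has {A, E, F}, leaving only B.
Row 3, column 5: row 3 has {C, A, D, B, F} and column 5 has {C, F}, leaving only E.
Row 6, column 6 is narrowed to {D, E}.
If it were D, then row 5, column 4 would be left with no valid symbol.
So row 6, column 6 must be E.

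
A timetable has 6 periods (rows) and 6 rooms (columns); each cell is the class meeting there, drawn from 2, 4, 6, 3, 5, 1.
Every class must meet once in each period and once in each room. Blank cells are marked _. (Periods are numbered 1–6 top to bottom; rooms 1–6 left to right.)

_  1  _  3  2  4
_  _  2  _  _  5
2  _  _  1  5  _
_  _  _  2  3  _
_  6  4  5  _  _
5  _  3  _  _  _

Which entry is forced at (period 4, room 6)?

6

Period 1, room 1: period 1 has {2, 4, 3, 1} and room 1 has {2, 5}, leaving only 6.
Period 1, room 3: period 1 has {2, 4, 6, 3, 1} and room 3 has {2, 4, 3}, leaving only 5.
Period 3, room 3: period 3 has {2, 5, 1} and room 3 has {2, 4, 3, 5}, leaving only 6.
Period 3, room 6: period 3 has {2, 6, 5, 1} and room 6 has {4, 5}, leaving only 3.
Period 3, room 2: period 3 has {2, 6, 3, 5, 1} and room 2 has {6, 1}, leaving only 4.
Period 2, room 2: period 2 has {2, 5} and room 2 has {4, 6, 1}, leaving only 3.
Period 4, room 2: period 4 has {2, 3} and room 2 has {4, 6, 3, 1}, leaving only 5.
Period 4, room 3: period 4 has {2, 3, 5} and room 3 has {2, 4, 6, 3, 5}, leaving only 1.
Period 4 already has {2, 3, 5, 1} and room 6 already has {4, 3, 5}, so period 4, room 6 must be 6.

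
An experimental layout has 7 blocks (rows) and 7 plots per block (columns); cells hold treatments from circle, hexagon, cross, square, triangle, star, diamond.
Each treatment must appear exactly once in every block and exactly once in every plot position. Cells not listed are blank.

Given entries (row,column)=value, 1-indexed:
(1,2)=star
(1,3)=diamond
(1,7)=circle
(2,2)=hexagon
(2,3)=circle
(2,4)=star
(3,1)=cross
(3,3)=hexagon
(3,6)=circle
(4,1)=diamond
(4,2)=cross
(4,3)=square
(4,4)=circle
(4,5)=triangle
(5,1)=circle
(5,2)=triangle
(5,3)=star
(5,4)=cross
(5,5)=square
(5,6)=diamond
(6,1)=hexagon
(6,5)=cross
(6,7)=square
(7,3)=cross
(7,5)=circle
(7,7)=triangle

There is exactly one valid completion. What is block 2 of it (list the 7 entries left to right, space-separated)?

Block 2, plot 5: block 2 has {circle, hexagon, star} and plot 5 has {circle, cross, square, triangle}, leaving only diamond.
Block 2, plot 7: block 2 has {circle, hexagon, star, diamond} and plot 7 has {circle, square, triangle}, leaving only cross.
Block 1, plot 5: block 1 has {circle, star, diamond} and plot 5 has {circle, cross, square, triangle, diamond}, leaving only hexagon.
Block 3, plot 5: block 3 has {circle, hexagon, cross} and plot 5 has {circle, hexagon, cross, square, triangle, diamond}, leaving only star.
Block 3, plot 7: block 3 has {circle, hexagon, cross, star} and plot 7 has {circle, cross, square, triangle}, leaving only diamond.
Block 3, plot 2: block 3 has {circle, hexagon, cross, star, diamond} and plot 2 has {hexagon, cross, triangle, star}, leaving only square.
Block 3, plot 4: block 3 has {circle, hexagon, cross, square, star, diamond} and plot 4 has {circle, cross, star}, leaving only triangle.
Block 1, plot 4: block 1 has {circle, hexagon, star, diamond} and plot 4 has {circle, cross, triangle, star}, leaving only square.
Block 1, plot 1: block 1 has {circle, hexagon, square, star, diamond} and plot 1 has {circle, hexagon, cross, diamond}, leaving only triangle.
Block 2, plot 1: block 2 has {circle, hexagon, cross, star, diamond} and plot 1 has {circle, hexagon, cross, triangle, diamond}, leaving only square.
Block 2, plot 6: block 2 has {circle, hexagon, cross, square, star, diamond} and plot 6 has {circle, diamond}, leaving only triangle.
So block 2 reads: square hexagon circle star diamond triangle cross.

square hexagon circle star diamond triangle cross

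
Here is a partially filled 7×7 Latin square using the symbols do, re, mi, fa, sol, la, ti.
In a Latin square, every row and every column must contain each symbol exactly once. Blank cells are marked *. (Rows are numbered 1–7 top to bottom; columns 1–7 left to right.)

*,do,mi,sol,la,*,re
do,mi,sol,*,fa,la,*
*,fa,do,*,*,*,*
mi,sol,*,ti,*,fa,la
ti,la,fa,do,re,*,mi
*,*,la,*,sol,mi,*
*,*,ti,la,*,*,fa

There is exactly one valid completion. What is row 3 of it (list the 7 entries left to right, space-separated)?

la fa do mi ti re sol

Row 1, column 1: row 1 has {do, re, mi, sol, la} and column 1 has {do, mi, ti}, leaving only fa.
Row 1, column 6: row 1 has {do, re, mi, fa, sol, la} and column 6 has {mi, fa, la}, leaving only ti.
Row 2, column 4: row 2 has {do, mi, fa, sol, la} and column 4 has {do, sol, la, ti}, leaving only re.
Row 3, column 4: row 3 has {do, fa} and column 4 has {do, re, sol, la, ti}, leaving only mi.
Row 3, column 5: row 3 has {do, mi, fa} and column 5 has {re, fa, sol, la}, leaving only ti.
Row 3, column 7: row 3 has {do, mi, fa, ti} and column 7 has {re, mi, fa, la}, leaving only sol.
Row 3, column 6: row 3 has {do, mi, fa, sol, ti} and column 6 has {mi, fa, la, ti}, leaving only re.
Row 3, column 1: row 3 has {do, re, mi, fa, sol, ti} and column 1 has {do, mi, fa, ti}, leaving only la.
So row 3 reads: la fa do mi ti re sol.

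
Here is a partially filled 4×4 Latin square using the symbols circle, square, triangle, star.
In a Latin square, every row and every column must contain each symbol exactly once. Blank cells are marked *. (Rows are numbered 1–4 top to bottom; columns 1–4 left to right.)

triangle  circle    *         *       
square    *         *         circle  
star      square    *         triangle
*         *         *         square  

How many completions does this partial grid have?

2

Row 1, column 3: eliminating its row and column leaves {square, star}.
Row 1, column 4: eliminating its row and column leaves {star}.
Row 2, column 2: eliminating its row and column leaves {triangle, star}.
Row 2, column 3: eliminating its row and column leaves {triangle, star}.
Row 3, column 3: eliminating its row and column leaves {circle}.
Row 4, column 1: eliminating its row and column leaves {circle}.
Row 4, column 2: eliminating its row and column leaves {triangle, star}.
Row 4, column 3: eliminating its row and column leaves {circle, triangle, star}.
Enumerating the assignments across these blanks that avoid any row or column repeat gives 2 completions.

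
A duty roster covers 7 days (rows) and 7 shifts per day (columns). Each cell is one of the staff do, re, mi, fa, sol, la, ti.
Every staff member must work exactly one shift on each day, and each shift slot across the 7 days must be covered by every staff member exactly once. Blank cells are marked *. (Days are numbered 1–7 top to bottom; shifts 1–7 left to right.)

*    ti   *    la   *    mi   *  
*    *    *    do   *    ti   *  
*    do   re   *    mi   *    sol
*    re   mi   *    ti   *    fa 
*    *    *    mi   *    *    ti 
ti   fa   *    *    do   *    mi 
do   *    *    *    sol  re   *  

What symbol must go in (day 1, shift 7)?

do

Day 4, shift 4: day 4 has {re, mi, fa, ti} and shift 4 has {do, mi, la}, leaving only sol.
Day 4, shift 1: day 4 has {re, mi, fa, sol, ti} and shift 1 has {do, ti}, leaving only la.
Day 3, shift 1: day 3 has {do, re, mi, sol} and shift 1 has {do, la, ti}, leaving only fa.
Day 3, shift 4: day 3 has {do, re, mi, fa, sol} and shift 4 has {do, mi, sol, la}, leaving only ti.
Day 3, shift 6: day 3 has {do, re, mi, fa, sol, ti} and shift 6 has {re, mi, ti}, leaving only la.
Day 4, shift 6: day 4 has {re, mi, fa, sol, la, ti} and shift 6 has {re, mi, la, ti}, leaving only do.
Day 6, shift 4: day 6 has {do, mi, fa, ti} and shift 4 has {do, mi, sol, la, ti}, leaving only re.
Day 6, shift 6: day 6 has {do, re, mi, fa, ti} and shift 6 has {do, re, mi, la, ti}, leaving only sol.
Day 5, shift 6: day 5 has {mi, ti} and shift 6 has {do, re, mi, sol, la, ti}, leaving only fa.
Day 6, shift 3: day 6 has {do, re, mi, fa, sol, ti} and shift 3 has {re, mi}, leaving only la.
Day 7, shift 4: day 7 has {do, re, sol} and shift 4 has {do, re, mi, sol, la, ti}, leaving only fa.
Day 7, shift 3: day 7 has {do, re, fa, sol} and shift 3 has {re, mi, la}, leaving only ti.
Day 7, shift 7: day 7 has {do, re, fa, sol, ti} and shift 7 has {mi, fa, sol, ti}, leaving only la.
Day 2, shift 7: day 2 has {do, ti} and shift 7 has {mi, fa, sol, la, ti}, leaving only re.
Day 1 already has {mi, la, ti} and shift 7 already has {re, mi, fa, sol, la, ti}, so day 1, shift 7 must be do.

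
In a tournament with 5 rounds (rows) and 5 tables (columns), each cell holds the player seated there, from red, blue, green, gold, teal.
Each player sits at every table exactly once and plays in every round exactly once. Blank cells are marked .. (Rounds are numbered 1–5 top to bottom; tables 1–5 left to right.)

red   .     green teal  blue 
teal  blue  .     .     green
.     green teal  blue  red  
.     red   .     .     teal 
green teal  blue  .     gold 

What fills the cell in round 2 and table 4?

gold

Round 1, table 2: round 1 has {red, blue, green, teal} and table 2 has {red, blue, green, teal}, leaving only gold.
Round 3, table 1: round 3 has {red, blue, green, teal} and table 1 has {red, green, teal}, leaving only gold.
Round 4, table 1: round 4 has {red, teal} and table 1 has {red, green, gold, teal}, leaving only blue.
Round 4, table 3: round 4 has {red, blue, teal} and table 3 has {blue, green, teal}, leaving only gold.
Round 2, table 3: round 2 has {blue, green, teal} and table 3 has {blue, green, gold, teal}, leaving only red.
Round 2 already has {red, blue, green, teal} and table 4 already has {blue, teal}, so round 2, table 4 must be gold.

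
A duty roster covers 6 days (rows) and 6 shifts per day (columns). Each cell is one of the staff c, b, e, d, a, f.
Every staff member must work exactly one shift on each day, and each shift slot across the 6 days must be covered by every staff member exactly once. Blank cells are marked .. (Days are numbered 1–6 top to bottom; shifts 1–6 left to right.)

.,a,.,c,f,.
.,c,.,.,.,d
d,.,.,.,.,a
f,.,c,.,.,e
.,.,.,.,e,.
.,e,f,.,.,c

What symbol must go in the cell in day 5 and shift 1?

Day 1, shift 6: day 1 has {c, a, f} and shift 6 has {c, e, d, a}, leaving only b.
Day 1, shift 1: day 1 has {c, b, a, f} and shift 1 has {d, f}, leaving only e.
Day 1, shift 3: day 1 has {c, b, e, a, f} and shift 3 has {c, f}, leaving only d.
Day 5, shift 6: day 5 has {e} and shift 6 has {c, b, e, d, a}, leaving only f.
Day 5, shift 1 is narrowed to {c, b, a}.
If it were b, then day 6, shift 1 would be left with no valid symbol.
If it were a, then day 6, shift 1 would be left with no valid symbol.
So day 5, shift 1 must be c.

c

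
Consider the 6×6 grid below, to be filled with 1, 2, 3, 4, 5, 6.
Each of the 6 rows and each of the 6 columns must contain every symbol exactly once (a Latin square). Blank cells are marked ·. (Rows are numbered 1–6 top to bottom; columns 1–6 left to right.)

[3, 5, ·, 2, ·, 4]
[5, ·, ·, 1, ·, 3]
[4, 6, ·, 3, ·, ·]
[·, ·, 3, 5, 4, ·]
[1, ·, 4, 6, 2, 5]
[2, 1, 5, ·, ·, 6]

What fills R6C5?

Row 6 already has {1, 2, 5, 6} and column 5 already has {2, 4}, so row 6, column 5 must be 3.

3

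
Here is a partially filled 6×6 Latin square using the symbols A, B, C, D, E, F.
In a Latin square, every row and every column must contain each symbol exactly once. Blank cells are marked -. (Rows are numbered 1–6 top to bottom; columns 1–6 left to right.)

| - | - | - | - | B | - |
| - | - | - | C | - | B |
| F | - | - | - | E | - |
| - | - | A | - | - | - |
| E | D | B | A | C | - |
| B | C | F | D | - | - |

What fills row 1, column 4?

F

Row 3, column 4: row 3 has {E, F} and column 4 has {A, C, D}, leaving only B.
Row 3, column 2: row 3 has {B, E, F} and column 2 has {C, D}, leaving only A.
Row 5, column 6: row 5 has {A, B, C, D, E} and column 6 has {B}, leaving only F.
Row 6, column 5: row 6 has {B, C, D, F} and column 5 has {B, C, E}, leaving only A.
Row 6, column 6: row 6 has {A, B, C, D, F} and column 6 has {B, F}, leaving only E.
Row 1, column 4 is narrowed to {E, F}.
If it were E, then row 3, column 3 would be left with no valid symbol.
So row 1, column 4 must be F.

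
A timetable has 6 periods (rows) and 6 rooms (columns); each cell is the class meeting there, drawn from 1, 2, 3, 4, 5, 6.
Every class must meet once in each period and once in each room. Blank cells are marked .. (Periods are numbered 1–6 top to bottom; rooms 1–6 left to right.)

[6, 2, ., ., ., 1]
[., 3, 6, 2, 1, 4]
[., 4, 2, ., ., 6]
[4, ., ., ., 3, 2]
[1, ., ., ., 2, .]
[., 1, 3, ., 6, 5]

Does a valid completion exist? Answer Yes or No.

Yes

No period or room among the givens repeats a symbol, and propagating forced cells runs into no contradiction.
One valid completion exists (for instance, 6 2 5 3 4 1 / 5 3 6 2 1 4 / 3 4 2 1 5 6 / 4 5 1 6 3 2 / 1 6 4 5 2 3 / 2 1 3 4 6 5).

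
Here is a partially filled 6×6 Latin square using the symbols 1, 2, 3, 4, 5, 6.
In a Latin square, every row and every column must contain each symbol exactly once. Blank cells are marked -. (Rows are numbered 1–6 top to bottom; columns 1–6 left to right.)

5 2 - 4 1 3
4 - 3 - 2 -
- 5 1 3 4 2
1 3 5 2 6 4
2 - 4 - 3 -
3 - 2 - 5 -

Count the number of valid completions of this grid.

Row 1, column 3: eliminating its row and column leaves {6}.
Row 2, column 2: eliminating its row and column leaves {1, 6}.
Row 2, column 4: eliminating its row and column leaves {1, 5, 6}.
Row 2, column 6: eliminating its row and column leaves {1, 5, 6}.
Row 3, column 1: eliminating its row and column leaves {6}.
Row 5, column 2: eliminating its row and column leaves {1, 6}.
Row 5, column 4: eliminating its row and column leaves {1, 5, 6}.
Row 5, column 6: eliminating its row and column leaves {1, 5, 6}.
Row 6, column 2: eliminating its row and column leaves {1, 4, 6}.
Row 6, column 4: eliminating its row and column leaves {1, 6}.
Row 6, column 6: eliminating its row and column leaves {1, 6}.
Enumerating the assignments across these blanks that avoid any row or column repeat gives 4 completions.

4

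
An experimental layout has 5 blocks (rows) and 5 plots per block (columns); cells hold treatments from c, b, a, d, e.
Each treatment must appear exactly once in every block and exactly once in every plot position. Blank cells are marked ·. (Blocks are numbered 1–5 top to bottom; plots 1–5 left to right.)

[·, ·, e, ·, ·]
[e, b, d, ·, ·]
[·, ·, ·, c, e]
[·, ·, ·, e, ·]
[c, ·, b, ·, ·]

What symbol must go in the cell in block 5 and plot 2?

Block 2, plot 4: block 2 has {b, d, e} and plot 4 has {c, e}, leaving only a.
Block 2, plot 5: block 2 has {b, a, d, e} and plot 5 has {e}, leaving only c.
Block 3, plot 3: block 3 has {c, e} and plot 3 has {b, d, e}, leaving only a.
Block 3, plot 2: block 3 has {c, a, e} and plot 2 has {b}, leaving only d.
Block 3, plot 1: block 3 has {c, a, d, e} and plot 1 has {c, e}, leaving only b.
Block 4, plot 3: block 4 has {e} and plot 3 has {b, a, d, e}, leaving only c.
Block 4, plot 2: block 4 has {c, e} and plot 2 has {b, d}, leaving only a.
Block 5 already has {c, b} and plot 2 already has {b, a, d}, so block 5, plot 2 must be e.

e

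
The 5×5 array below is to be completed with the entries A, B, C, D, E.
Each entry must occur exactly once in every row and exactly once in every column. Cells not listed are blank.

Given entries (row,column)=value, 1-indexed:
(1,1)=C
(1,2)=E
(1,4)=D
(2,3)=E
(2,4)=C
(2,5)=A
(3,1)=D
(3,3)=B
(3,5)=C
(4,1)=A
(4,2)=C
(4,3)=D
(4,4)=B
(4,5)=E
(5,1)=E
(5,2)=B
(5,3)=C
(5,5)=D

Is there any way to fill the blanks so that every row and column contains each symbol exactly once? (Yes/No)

Yes

No row or column among the givens repeats a symbol, and propagating forced cells runs into no contradiction.
One valid completion exists (for instance, C E A D B / B D E C A / D A B E C / A C D B E / E B C A D).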